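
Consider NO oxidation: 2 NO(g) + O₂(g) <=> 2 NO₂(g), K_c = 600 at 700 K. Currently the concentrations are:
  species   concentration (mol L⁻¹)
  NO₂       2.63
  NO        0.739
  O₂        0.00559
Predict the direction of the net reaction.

reverse (toward reactants)

Q_c = [NO₂]² / ([NO]²·[O₂]) = (2.63)² / ((0.739)²·(0.00559)) = 2270
Q_c = 2270 > K_c = 600, so the reverse reaction proceeds.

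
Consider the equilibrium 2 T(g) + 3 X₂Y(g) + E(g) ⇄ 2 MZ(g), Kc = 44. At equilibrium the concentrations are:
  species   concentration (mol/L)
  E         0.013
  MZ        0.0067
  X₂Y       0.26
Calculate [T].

[T] = 0.067 mol/L

At equilibrium, Kc = [MZ]² / ([T]²·[X₂Y]³·[E]) = 44.
(0.0067)² / (([T])²·(0.26)³·(0.013)) = 44
[T]² = 0.00447 ⇒ [T] = 0.067 mol/L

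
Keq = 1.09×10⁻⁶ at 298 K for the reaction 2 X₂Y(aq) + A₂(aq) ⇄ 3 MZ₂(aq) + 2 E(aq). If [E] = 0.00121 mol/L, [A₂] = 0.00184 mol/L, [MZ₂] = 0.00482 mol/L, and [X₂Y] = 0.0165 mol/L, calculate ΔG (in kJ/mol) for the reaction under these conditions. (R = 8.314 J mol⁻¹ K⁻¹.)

ΔG = -2.98 kJ/mol

Q = [MZ₂]³·[E]² / ([X₂Y]²·[A₂]) = (0.00482)³·(0.00121)² / ((0.0165)²·(0.00184)) = 3.27×10⁻⁷
ΔG = RT ln(Q/Keq) = (8.314 J mol⁻¹ K⁻¹)(298 K) × ln(3.27×10⁻⁷/1.09×10⁻⁶)
   = (2.478 kJ/mol)(-1.204) = -2.98 kJ/mol
ΔG < 0, so the forward reaction is spontaneous (proceeds forward).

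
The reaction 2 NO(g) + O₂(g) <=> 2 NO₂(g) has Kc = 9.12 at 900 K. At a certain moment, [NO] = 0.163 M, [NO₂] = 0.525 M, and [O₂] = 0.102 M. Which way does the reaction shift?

in the reverse direction

Qc = [NO₂]² / ([NO]²·[O₂]) = (0.525)² / ((0.163)²·(0.102)) = 102
Qc = 102 > Kc = 9.12, so the reverse reaction proceeds.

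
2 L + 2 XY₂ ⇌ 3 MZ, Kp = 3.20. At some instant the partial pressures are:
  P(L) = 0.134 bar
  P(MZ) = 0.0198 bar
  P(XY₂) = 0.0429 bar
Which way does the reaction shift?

to the right

Qp = P(MZ)³ / (P(L)²·P(XY₂)²) = (0.0198)³ / ((0.134)²·(0.0429)²) = 0.235
Qp = 0.235 < Kp = 3.20, so the forward reaction proceeds.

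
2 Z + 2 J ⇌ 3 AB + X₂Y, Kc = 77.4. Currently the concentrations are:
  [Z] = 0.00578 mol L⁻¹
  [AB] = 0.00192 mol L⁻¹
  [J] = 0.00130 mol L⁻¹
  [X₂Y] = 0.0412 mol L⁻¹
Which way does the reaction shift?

Qc = [AB]³·[X₂Y] / ([Z]²·[J]²) = (0.00192)³·(0.0412) / ((0.00578)²·(0.00130)²) = 5.16
Qc = 5.16 < Kc = 77.4, so the forward reaction proceeds.

in the forward direction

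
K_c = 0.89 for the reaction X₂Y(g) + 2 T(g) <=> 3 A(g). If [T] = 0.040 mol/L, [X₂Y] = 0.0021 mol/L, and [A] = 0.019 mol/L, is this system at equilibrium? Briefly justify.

no; Q > K, reaction proceeds in reverse

Q_c = [A]³ / ([X₂Y]·[T]²) = (0.019)³ / ((0.0021)·(0.040)²) = 2.0
Q_c = 2.0 > K_c = 0.89: net reverse reaction.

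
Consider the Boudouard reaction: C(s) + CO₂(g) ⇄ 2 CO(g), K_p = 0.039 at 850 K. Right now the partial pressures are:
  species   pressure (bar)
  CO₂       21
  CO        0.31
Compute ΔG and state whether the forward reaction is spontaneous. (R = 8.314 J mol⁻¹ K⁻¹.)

ΔG = -15.1 kJ/mol; the forward reaction is spontaneous

(C is a pure solid — omitted from Q_p.)
Q_p = P(CO)² / P(CO₂) = (0.31)² / (21) = 0.00458
ΔG = RT ln(Q_p/K_p) = (8.314 J mol⁻¹ K⁻¹)(850 K) × ln(0.00458/0.039)
   = (7.067 kJ/mol)(-2.142) = -15.1 kJ/mol
ΔG < 0, so the forward reaction is spontaneous (proceeds forward).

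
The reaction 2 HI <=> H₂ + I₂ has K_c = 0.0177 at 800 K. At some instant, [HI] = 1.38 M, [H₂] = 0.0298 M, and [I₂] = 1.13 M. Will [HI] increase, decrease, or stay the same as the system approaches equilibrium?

stay the same

Q_c = [H₂]·[I₂] / [HI]² = (0.0298)·(1.13) / (1.38)² = 0.0177
Q_c = 0.0177 = K_c; the system is at equilibrium.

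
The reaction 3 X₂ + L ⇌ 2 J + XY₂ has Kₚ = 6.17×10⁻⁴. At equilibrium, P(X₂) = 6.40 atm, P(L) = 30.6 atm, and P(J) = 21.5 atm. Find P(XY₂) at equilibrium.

P(XY₂) = 0.0107 atm

At equilibrium, Kₚ = P(J)²·P(XY₂) / (P(X₂)³·P(L)) = 6.17×10⁻⁴.
(21.5)²·(P(XY₂)) / ((6.40)³·(30.6)) = 6.17×10⁻⁴
P(XY₂) = 0.0107 atm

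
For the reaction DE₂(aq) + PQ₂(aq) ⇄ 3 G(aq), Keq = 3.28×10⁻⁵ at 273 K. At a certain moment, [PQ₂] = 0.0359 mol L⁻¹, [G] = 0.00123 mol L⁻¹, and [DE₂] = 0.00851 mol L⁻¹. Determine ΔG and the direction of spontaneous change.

ΔG = -3.82 kJ/mol; the forward reaction is spontaneous

Q = [G]³ / ([DE₂]·[PQ₂]) = (0.00123)³ / ((0.00851)·(0.0359)) = 6.09×10⁻⁶
ΔG = RT ln(Q/Keq) = (8.314 J mol⁻¹ K⁻¹)(273 K) × ln(6.09×10⁻⁶/3.28×10⁻⁵)
   = (2.270 kJ/mol)(-1.684) = -3.82 kJ/mol
ΔG < 0, so the forward reaction is spontaneous (proceeds forward).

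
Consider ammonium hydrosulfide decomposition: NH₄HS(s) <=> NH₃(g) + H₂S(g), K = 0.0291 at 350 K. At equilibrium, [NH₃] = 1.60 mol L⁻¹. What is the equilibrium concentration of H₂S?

(NH₄HS is a pure solid — omitted from K.)
At equilibrium, K = [NH₃]·[H₂S] = 0.0291.
(1.60)·([H₂S]) = 0.0291
[H₂S] = 0.0182 mol L⁻¹

[H₂S] = 0.0182 mol L⁻¹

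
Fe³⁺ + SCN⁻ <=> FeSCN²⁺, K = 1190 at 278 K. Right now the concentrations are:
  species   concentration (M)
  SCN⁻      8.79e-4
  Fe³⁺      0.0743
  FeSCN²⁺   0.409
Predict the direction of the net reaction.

Q = [FeSCN²⁺] / ([Fe³⁺]·[SCN⁻]) = (0.409) / ((0.0743)·(8.79e-4)) = 6260
Q = 6260 > K = 1190, so the reverse reaction proceeds.

toward reactants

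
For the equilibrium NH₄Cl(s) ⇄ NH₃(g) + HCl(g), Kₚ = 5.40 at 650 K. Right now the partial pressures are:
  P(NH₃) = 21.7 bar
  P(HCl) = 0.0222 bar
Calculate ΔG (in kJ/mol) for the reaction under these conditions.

(NH₄Cl is a pure solid — omitted from Qₚ.)
Qₚ = P(NH₃)·P(HCl) = (21.7)·(0.0222) = 0.482
ΔG = RT ln(Qₚ/Kₚ) = (8.314 J mol⁻¹ K⁻¹)(650 K) × ln(0.482/5.40)
   = (5.404 kJ/mol)(-2.416) = -13.1 kJ/mol
ΔG < 0, so the forward reaction is spontaneous (proceeds forward).

ΔG = -13.1 kJ/mol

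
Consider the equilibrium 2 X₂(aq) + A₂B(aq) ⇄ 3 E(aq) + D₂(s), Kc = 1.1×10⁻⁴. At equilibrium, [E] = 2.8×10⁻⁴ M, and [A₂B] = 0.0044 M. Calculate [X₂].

(D₂ is a pure solid — omitted from Kc.)
At equilibrium, Kc = [E]³ / ([X₂]²·[A₂B]) = 1.1×10⁻⁴.
(2.8×10⁻⁴)³ / (([X₂])²·(0.0044)) = 1.1×10⁻⁴
[X₂]² = 4.54×10⁻⁵ ⇒ [X₂] = 0.0067 M

[X₂] = 0.0067 M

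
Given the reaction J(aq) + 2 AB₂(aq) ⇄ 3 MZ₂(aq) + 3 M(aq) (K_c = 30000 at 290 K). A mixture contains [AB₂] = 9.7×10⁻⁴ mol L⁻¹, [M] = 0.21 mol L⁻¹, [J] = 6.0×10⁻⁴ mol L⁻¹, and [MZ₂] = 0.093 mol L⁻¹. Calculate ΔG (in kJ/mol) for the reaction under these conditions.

Q_c = [MZ₂]³·[M]³ / ([J]·[AB₂]²) = (0.093)³·(0.21)³ / ((6.0×10⁻⁴)·(9.7×10⁻⁴)²) = 13200
ΔG = RT ln(Q_c/K_c) = (8.314 J mol⁻¹ K⁻¹)(290 K) × ln(13200/30000)
   = (2.411 kJ/mol)(-0.8210) = -1.98 kJ/mol
ΔG < 0, so the forward reaction is spontaneous (proceeds forward).

ΔG = -1.98 kJ/mol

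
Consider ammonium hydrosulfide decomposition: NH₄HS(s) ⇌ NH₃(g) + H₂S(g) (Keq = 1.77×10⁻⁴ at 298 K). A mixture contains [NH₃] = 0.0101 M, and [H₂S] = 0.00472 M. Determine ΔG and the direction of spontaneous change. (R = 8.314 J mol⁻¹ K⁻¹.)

ΔG = -3.25 kJ/mol; the forward reaction is spontaneous

(NH₄HS is a pure solid — omitted from Q.)
Q = [NH₃]·[H₂S] = (0.0101)·(0.00472) = 4.77×10⁻⁵
ΔG = RT ln(Q/Keq) = (8.314 J mol⁻¹ K⁻¹)(298 K) × ln(4.77×10⁻⁵/1.77×10⁻⁴)
   = (2.478 kJ/mol)(-1.311) = -3.25 kJ/mol
ΔG < 0, so the forward reaction is spontaneous (proceeds forward).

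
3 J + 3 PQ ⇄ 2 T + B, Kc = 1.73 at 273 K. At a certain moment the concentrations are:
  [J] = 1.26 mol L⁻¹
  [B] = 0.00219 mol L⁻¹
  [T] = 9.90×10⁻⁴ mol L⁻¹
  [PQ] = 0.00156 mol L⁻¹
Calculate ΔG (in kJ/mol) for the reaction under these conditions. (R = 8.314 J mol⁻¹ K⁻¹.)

Qc = [T]²·[B] / ([J]³·[PQ]³) = (9.90×10⁻⁴)²·(0.00219) / ((1.26)³·(0.00156)³) = 0.283
ΔG = RT ln(Qc/Kc) = (8.314 J mol⁻¹ K⁻¹)(273 K) × ln(0.283/1.73)
   = (2.270 kJ/mol)(-1.810) = -4.11 kJ/mol
ΔG < 0, so the forward reaction is spontaneous (proceeds forward).

ΔG = -4.11 kJ/mol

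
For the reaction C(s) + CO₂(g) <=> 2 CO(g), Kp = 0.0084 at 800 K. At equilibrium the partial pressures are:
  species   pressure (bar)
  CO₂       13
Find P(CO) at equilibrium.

(C is a pure solid — omitted from Kp.)
At equilibrium, Kp = P(CO)² / P(CO₂) = 0.0084.
(P(CO))² / (13) = 0.0084
P(CO)² = 0.109 ⇒ P(CO) = 0.33 bar

P(CO) = 0.33 bar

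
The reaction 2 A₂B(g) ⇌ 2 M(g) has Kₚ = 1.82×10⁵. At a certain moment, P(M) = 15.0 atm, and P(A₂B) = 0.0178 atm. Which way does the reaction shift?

in the reverse direction

Qₚ = P(M)² / P(A₂B)² = (15.0)² / (0.0178)² = 7.10×10⁵
Qₚ = 7.10×10⁵ > Kₚ = 1.82×10⁵, so the reverse reaction proceeds.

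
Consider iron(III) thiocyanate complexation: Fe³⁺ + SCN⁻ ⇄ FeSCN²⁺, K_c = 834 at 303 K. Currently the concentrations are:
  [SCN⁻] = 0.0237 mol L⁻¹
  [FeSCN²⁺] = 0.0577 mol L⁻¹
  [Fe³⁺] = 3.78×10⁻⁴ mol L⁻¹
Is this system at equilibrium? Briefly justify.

Q_c = [FeSCN²⁺] / ([Fe³⁺]·[SCN⁻]) = (0.0577) / ((3.78×10⁻⁴)·(0.0237)) = 6440
Q_c = 6440 > K_c = 834: net reverse reaction.

no; Q > K, reaction proceeds in reverse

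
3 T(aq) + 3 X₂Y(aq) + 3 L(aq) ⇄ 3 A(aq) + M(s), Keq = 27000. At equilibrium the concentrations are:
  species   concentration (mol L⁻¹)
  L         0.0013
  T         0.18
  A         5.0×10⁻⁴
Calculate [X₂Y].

(M is a pure solid — omitted from Keq.)
At equilibrium, Keq = [A]³ / ([T]³·[X₂Y]³·[L]³) = 27000.
(5.0×10⁻⁴)³ / ((0.18)³·([X₂Y])³·(0.0013)³) = 27000
[X₂Y]³ = 3.61×10⁻⁴ ⇒ [X₂Y] = 0.071 mol L⁻¹

[X₂Y] = 0.071 mol L⁻¹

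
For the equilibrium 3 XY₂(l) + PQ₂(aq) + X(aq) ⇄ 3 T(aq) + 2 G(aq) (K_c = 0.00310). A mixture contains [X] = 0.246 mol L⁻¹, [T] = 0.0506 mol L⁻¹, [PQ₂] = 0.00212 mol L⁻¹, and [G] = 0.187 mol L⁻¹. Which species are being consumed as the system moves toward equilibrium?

T, G (products)

(XY₂ is a pure liquid — omitted from Q_c.)
Q_c = [T]³·[G]² / ([PQ₂]·[X]) = (0.0506)³·(0.187)² / ((0.00212)·(0.246)) = 0.00869
Q_c = 0.00869 > K_c = 0.00310: net reverse reaction.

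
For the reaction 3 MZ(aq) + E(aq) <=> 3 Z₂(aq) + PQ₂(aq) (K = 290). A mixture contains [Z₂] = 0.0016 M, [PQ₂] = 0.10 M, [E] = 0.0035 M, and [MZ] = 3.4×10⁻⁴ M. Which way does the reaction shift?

to the left

Q = [Z₂]³·[PQ₂] / ([MZ]³·[E]) = (0.0016)³·(0.10) / ((3.4×10⁻⁴)³·(0.0035)) = 3000
Q = 3000 > K = 290, so the reverse reaction proceeds.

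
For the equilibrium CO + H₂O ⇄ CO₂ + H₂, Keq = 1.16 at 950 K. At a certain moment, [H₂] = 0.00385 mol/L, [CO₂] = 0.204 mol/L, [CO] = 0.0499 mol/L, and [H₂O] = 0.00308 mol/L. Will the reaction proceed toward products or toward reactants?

to the left

Q = [CO₂]·[H₂] / ([CO]·[H₂O]) = (0.204)·(0.00385) / ((0.0499)·(0.00308)) = 5.11
Q = 5.11 > Keq = 1.16, so the reverse reaction proceeds.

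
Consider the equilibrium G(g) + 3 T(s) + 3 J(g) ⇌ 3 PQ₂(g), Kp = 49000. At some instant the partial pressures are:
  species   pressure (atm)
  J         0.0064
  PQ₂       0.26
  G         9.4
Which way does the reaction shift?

to the right

(T is a pure solid — omitted from Qp.)
Qp = P(PQ₂)³ / (P(G)·P(J)³) = (0.26)³ / ((9.4)·(0.0064)³) = 7100
Qp = 7100 < Kp = 49000, so the forward reaction proceeds.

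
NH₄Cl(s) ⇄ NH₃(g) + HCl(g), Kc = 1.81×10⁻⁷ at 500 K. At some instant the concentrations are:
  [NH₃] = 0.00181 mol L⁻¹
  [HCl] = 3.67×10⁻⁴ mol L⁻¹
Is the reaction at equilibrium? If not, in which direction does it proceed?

in the reverse direction

(NH₄Cl is a pure solid — omitted from Qc.)
Qc = [NH₃]·[HCl] = (0.00181)·(3.67×10⁻⁴) = 6.64×10⁻⁷
Qc = 6.64×10⁻⁷ > Kc = 1.81×10⁻⁷, so the reverse reaction proceeds.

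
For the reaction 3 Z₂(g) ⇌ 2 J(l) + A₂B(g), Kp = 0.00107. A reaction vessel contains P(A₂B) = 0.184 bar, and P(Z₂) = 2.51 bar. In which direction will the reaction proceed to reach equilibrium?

reverse (toward reactants)

(J is a pure liquid — omitted from Qp.)
Qp = P(A₂B) / P(Z₂)³ = (0.184) / (2.51)³ = 0.0116
Qp = 0.0116 > Kp = 0.00107, so the reverse reaction proceeds.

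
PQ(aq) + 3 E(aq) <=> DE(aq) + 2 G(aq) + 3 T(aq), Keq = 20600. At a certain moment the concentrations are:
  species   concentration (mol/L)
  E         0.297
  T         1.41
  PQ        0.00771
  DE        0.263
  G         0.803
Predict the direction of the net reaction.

Q = [DE]·[G]²·[T]³ / ([PQ]·[E]³) = (0.263)·(0.803)²·(1.41)³ / ((0.00771)·(0.297)³) = 2350
Q = 2350 < Keq = 20600, so the forward reaction proceeds.

forward (toward products)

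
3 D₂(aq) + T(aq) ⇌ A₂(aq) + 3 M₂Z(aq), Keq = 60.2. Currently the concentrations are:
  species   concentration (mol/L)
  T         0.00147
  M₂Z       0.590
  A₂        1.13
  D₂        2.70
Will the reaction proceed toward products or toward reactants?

Q = [A₂]·[M₂Z]³ / ([D₂]³·[T]) = (1.13)·(0.590)³ / ((2.70)³·(0.00147)) = 8.02
Q = 8.02 < Keq = 60.2, so the forward reaction proceeds.

toward products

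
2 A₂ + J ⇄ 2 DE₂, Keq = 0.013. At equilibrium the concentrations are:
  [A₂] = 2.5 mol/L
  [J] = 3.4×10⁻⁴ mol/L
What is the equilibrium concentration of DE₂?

[DE₂] = 0.0053 mol/L

At equilibrium, Keq = [DE₂]² / ([A₂]²·[J]) = 0.013.
([DE₂])² / ((2.5)²·(3.4×10⁻⁴)) = 0.013
[DE₂]² = 2.76×10⁻⁵ ⇒ [DE₂] = 0.0053 mol/L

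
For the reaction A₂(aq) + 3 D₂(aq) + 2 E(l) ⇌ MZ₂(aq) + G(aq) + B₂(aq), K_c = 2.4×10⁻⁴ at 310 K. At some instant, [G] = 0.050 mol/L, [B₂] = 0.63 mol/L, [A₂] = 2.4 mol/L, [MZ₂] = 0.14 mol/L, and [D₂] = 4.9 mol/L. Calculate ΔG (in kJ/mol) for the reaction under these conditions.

ΔG = -7.04 kJ/mol

(E is a pure liquid — omitted from Q_c.)
Q_c = [MZ₂]·[G]·[B₂] / ([A₂]·[D₂]³) = (0.14)·(0.050)·(0.63) / ((2.4)·(4.9)³) = 1.56×10⁻⁵
ΔG = RT ln(Q_c/K_c) = (8.314 J mol⁻¹ K⁻¹)(310 K) × ln(1.56×10⁻⁵/2.4×10⁻⁴)
   = (2.577 kJ/mol)(-2.733) = -7.04 kJ/mol
ΔG < 0, so the forward reaction is spontaneous (proceeds forward).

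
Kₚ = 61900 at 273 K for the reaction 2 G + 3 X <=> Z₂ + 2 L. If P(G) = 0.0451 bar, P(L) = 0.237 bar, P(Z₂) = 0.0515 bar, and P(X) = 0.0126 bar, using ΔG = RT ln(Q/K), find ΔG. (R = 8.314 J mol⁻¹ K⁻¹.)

Qₚ = P(Z₂)·P(L)² / (P(G)²·P(X)³) = (0.0515)·(0.237)² / ((0.0451)²·(0.0126)³) = 7.11×10⁵
ΔG = RT ln(Qₚ/Kₚ) = (8.314 J mol⁻¹ K⁻¹)(273 K) × ln(7.11×10⁵/61900)
   = (2.270 kJ/mol)(2.441) = 5.54 kJ/mol
ΔG > 0, so the forward reaction is non-spontaneous (proceeds in reverse).

ΔG = 5.54 kJ/mol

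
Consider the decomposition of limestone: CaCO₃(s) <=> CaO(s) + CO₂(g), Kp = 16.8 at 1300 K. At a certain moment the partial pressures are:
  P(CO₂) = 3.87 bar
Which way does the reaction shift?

forward (toward products)

(CaCO₃, CaO are pure solids — omitted from Qp.)
Qp = P(CO₂) = 3.87
Qp = 3.87 < Kp = 16.8, so the forward reaction proceeds.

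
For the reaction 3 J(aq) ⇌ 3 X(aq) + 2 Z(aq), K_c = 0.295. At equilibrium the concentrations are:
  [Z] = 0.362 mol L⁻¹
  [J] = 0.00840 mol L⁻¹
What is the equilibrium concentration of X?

[X] = 0.0110 mol L⁻¹

At equilibrium, K_c = [X]³·[Z]² / [J]³ = 0.295.
([X])³·(0.362)² / (0.00840)³ = 0.295
[X]³ = 1.33e-6 ⇒ [X] = 0.0110 mol L⁻¹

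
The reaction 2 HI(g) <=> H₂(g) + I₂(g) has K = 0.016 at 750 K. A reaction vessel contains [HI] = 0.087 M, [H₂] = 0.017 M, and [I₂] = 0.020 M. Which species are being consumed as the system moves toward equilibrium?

Q = [H₂]·[I₂] / [HI]² = (0.017)·(0.020) / (0.087)² = 0.045
Q = 0.045 > K = 0.016: net reverse reaction.

H₂, I₂ (products)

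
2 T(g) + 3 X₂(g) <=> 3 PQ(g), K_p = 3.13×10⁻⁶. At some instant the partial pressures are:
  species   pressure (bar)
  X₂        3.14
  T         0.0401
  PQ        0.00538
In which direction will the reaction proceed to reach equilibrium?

Q_p = P(PQ)³ / (P(T)²·P(X₂)³) = (0.00538)³ / ((0.0401)²·(3.14)³) = 3.13×10⁻⁶
Q_p = 3.13×10⁻⁶ = K_p, so the system is already at equilibrium.

at equilibrium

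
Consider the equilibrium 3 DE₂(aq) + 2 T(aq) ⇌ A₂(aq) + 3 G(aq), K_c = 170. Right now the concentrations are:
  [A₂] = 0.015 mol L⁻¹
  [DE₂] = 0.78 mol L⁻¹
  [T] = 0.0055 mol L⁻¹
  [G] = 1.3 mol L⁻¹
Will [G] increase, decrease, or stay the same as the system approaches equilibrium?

Q_c = [A₂]·[G]³ / ([DE₂]³·[T]²) = (0.015)·(1.3)³ / ((0.78)³·(0.0055)²) = 2300
Q_c = 2300 > K_c = 170: net reverse reaction.
G is a product, so it decreases.

decrease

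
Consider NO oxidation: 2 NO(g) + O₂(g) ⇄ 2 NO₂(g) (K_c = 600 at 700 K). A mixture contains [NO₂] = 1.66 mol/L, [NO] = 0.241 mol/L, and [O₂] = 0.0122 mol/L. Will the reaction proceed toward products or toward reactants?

reverse (toward reactants)

Q_c = [NO₂]² / ([NO]²·[O₂]) = (1.66)² / ((0.241)²·(0.0122)) = 3890
Q_c = 3890 > K_c = 600, so the reverse reaction proceeds.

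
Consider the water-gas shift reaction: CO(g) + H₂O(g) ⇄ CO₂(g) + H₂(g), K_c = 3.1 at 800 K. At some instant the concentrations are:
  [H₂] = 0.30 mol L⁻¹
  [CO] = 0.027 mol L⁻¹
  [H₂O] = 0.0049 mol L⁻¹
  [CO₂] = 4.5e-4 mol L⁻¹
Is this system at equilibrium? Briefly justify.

Q_c = [CO₂]·[H₂] / ([CO]·[H₂O]) = (4.5e-4)·(0.30) / ((0.027)·(0.0049)) = 1.0
Q_c = 1.0 < K_c = 3.1: net forward reaction.

no; Q < K, reaction proceeds forward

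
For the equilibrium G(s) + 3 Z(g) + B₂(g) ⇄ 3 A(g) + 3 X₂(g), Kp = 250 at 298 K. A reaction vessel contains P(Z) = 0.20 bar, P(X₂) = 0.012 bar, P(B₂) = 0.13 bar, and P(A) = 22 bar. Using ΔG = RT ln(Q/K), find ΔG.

ΔG = -6.56 kJ/mol

(G is a pure solid — omitted from Qp.)
Qp = P(A)³·P(X₂)³ / (P(Z)³·P(B₂)) = (22)³·(0.012)³ / ((0.20)³·(0.13)) = 17.7
ΔG = RT ln(Qp/Kp) = (8.314 J mol⁻¹ K⁻¹)(298 K) × ln(17.7/250)
   = (2.478 kJ/mol)(-2.648) = -6.56 kJ/mol
ΔG < 0, so the forward reaction is spontaneous (proceeds forward).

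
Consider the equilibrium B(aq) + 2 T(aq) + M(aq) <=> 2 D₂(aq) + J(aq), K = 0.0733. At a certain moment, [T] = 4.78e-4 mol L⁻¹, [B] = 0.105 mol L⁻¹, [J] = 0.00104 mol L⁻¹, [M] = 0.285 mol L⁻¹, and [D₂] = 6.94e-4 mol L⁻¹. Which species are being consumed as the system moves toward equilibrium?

none (at equilibrium)

Q = [D₂]²·[J] / ([B]·[T]²·[M]) = (6.94e-4)²·(0.00104) / ((0.105)·(4.78e-4)²·(0.285)) = 0.0733
Q = 0.0733 = K; the system is at equilibrium.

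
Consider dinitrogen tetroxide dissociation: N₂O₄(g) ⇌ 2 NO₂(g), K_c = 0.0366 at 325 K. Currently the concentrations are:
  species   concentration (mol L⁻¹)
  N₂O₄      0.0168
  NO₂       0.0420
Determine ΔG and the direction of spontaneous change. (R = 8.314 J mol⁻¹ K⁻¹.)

ΔG = 2.85 kJ/mol; the forward reaction is non-spontaneous

Q_c = [NO₂]² / [N₂O₄] = (0.0420)² / (0.0168) = 0.105
ΔG = RT ln(Q_c/K_c) = (8.314 J mol⁻¹ K⁻¹)(325 K) × ln(0.105/0.0366)
   = (2.702 kJ/mol)(1.054) = 2.85 kJ/mol
ΔG > 0, so the forward reaction is non-spontaneous (proceeds in reverse).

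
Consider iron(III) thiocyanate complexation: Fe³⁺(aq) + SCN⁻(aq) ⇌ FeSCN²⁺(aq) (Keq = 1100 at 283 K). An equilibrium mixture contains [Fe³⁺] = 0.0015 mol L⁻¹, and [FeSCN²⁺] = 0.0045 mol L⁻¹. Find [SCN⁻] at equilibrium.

At equilibrium, Keq = [FeSCN²⁺] / ([Fe³⁺]·[SCN⁻]) = 1100.
(0.0045) / ((0.0015)·([SCN⁻])) = 1100
[SCN⁻] = 0.00273 = 0.0027 mol L⁻¹

[SCN⁻] = 0.0027 mol L⁻¹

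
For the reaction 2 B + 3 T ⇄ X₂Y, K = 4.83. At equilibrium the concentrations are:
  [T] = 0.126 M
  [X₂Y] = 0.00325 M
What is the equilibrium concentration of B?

At equilibrium, K = [X₂Y] / ([B]²·[T]³) = 4.83.
(0.00325) / (([B])²·(0.126)³) = 4.83
[B]² = 0.336 ⇒ [B] = 0.580 M

[B] = 0.580 M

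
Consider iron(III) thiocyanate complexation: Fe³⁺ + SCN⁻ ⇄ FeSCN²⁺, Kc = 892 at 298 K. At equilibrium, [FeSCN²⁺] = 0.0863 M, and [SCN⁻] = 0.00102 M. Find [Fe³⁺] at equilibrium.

[Fe³⁺] = 0.0949 M

At equilibrium, Kc = [FeSCN²⁺] / ([Fe³⁺]·[SCN⁻]) = 892.
(0.0863) / (([Fe³⁺])·(0.00102)) = 892
[Fe³⁺] = 0.0949 M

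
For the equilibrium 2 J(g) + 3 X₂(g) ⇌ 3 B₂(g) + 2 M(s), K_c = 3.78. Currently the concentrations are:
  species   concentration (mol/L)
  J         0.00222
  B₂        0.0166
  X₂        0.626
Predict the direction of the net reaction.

at equilibrium

(M is a pure solid — omitted from Q_c.)
Q_c = [B₂]³ / ([J]²·[X₂]³) = (0.0166)³ / ((0.00222)²·(0.626)³) = 3.78
Q_c = 3.78 = K_c, so the system is already at equilibrium.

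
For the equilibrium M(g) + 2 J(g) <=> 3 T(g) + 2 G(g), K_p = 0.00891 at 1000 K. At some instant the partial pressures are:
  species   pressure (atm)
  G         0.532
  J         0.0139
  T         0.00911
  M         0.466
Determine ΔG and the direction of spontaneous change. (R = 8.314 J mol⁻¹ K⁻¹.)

Q_p = P(T)³·P(G)² / (P(M)·P(J)²) = (0.00911)³·(0.532)² / ((0.466)·(0.0139)²) = 0.00238
ΔG = RT ln(Q_p/K_p) = (8.314 J mol⁻¹ K⁻¹)(1000 K) × ln(0.00238/0.00891)
   = (8.314 kJ/mol)(-1.320) = -11.0 kJ/mol
ΔG < 0, so the forward reaction is spontaneous (proceeds forward).

ΔG = -11.0 kJ/mol; the forward reaction is spontaneous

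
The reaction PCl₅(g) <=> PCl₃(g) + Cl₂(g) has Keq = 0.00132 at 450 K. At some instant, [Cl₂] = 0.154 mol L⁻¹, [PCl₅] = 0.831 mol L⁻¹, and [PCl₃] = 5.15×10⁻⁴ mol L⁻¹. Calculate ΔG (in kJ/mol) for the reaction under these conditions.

Q = [PCl₃]·[Cl₂] / [PCl₅] = (5.15×10⁻⁴)·(0.154) / (0.831) = 9.54×10⁻⁵
ΔG = RT ln(Q/Keq) = (8.314 J mol⁻¹ K⁻¹)(450 K) × ln(9.54×10⁻⁵/0.00132)
   = (3.741 kJ/mol)(-2.627) = -9.83 kJ/mol
ΔG < 0, so the forward reaction is spontaneous (proceeds forward).

ΔG = -9.83 kJ/mol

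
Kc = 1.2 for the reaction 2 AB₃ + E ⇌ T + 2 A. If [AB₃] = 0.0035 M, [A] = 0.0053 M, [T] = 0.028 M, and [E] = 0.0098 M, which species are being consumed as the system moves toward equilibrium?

T, A (products)

Qc = [T]·[A]² / ([AB₃]²·[E]) = (0.028)·(0.0053)² / ((0.0035)²·(0.0098)) = 6.6
Qc = 6.6 > Kc = 1.2: net reverse reaction.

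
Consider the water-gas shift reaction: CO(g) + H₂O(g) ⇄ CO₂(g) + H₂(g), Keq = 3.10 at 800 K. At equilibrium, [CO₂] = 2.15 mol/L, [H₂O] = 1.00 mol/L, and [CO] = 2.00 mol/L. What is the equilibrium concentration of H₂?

[H₂] = 2.88 mol/L

At equilibrium, Keq = [CO₂]·[H₂] / ([CO]·[H₂O]) = 3.10.
(2.15)·([H₂]) / ((2.00)·(1.00)) = 3.10
[H₂] = 2.88 mol/L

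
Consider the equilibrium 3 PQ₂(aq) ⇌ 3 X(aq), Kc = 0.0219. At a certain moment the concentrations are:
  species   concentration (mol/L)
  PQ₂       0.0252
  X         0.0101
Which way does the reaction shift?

to the left

Qc = [X]³ / [PQ₂]³ = (0.0101)³ / (0.0252)³ = 0.0644
Qc = 0.0644 > Kc = 0.0219, so the reverse reaction proceeds.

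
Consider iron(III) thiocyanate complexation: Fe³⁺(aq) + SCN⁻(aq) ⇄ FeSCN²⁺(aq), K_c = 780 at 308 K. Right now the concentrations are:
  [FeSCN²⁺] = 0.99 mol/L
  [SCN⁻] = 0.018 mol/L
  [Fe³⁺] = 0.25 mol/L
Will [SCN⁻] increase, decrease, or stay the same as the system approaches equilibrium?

decrease

Q_c = [FeSCN²⁺] / ([Fe³⁺]·[SCN⁻]) = (0.99) / ((0.25)·(0.018)) = 220
Q_c = 220 < K_c = 780: net forward reaction.
SCN⁻ is a reactant, so it decreases.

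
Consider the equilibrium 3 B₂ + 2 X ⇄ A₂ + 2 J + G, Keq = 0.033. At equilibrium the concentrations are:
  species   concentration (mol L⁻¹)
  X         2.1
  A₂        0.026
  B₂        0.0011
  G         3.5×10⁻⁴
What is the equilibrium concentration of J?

At equilibrium, Keq = [A₂]·[J]²·[G] / ([B₂]³·[X]²) = 0.033.
(0.026)·([J])²·(3.5×10⁻⁴) / ((0.0011)³·(2.1)²) = 0.033
[J]² = 2.13×10⁻⁵ ⇒ [J] = 0.0046 mol L⁻¹

[J] = 0.0046 mol L⁻¹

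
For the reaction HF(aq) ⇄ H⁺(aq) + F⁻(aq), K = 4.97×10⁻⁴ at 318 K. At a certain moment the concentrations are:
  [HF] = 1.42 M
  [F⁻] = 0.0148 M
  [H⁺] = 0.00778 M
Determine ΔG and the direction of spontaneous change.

Q = [H⁺]·[F⁻] / [HF] = (0.00778)·(0.0148) / (1.42) = 8.11×10⁻⁵
ΔG = RT ln(Q/K) = (8.314 J mol⁻¹ K⁻¹)(318 K) × ln(8.11×10⁻⁵/4.97×10⁻⁴)
   = (2.644 kJ/mol)(-1.813) = -4.79 kJ/mol
ΔG < 0, so the forward reaction is spontaneous (proceeds forward).

ΔG = -4.79 kJ/mol; the forward reaction is spontaneous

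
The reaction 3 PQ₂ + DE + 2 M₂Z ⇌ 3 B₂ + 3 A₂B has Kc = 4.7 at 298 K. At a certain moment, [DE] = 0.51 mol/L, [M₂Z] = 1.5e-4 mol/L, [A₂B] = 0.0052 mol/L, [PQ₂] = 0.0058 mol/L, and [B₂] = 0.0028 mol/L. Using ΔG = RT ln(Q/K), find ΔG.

ΔG = -3.04 kJ/mol

Qc = [B₂]³·[A₂B]³ / ([PQ₂]³·[DE]·[M₂Z]²) = (0.0028)³·(0.0052)³ / ((0.0058)³·(0.51)·(1.5e-4)²) = 1.38
ΔG = RT ln(Qc/Kc) = (8.314 J mol⁻¹ K⁻¹)(298 K) × ln(1.38/4.7)
   = (2.478 kJ/mol)(-1.225) = -3.04 kJ/mol
ΔG < 0, so the forward reaction is spontaneous (proceeds forward).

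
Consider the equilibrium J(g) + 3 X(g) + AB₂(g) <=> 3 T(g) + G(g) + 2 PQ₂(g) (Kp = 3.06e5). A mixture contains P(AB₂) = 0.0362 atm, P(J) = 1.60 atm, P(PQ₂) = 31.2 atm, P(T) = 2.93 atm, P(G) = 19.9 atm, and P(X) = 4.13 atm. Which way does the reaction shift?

in the forward direction

Qp = P(T)³·P(G)·P(PQ₂)² / (P(J)·P(X)³·P(AB₂)) = (2.93)³·(19.9)·(31.2)² / ((1.60)·(4.13)³·(0.0362)) = 1.19e5
Qp = 1.19e5 < Kp = 3.06e5, so the forward reaction proceeds.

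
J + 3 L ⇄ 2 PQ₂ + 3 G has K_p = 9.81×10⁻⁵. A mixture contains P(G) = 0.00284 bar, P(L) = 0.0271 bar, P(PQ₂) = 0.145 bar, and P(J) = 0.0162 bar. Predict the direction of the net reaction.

Q_p = P(PQ₂)²·P(G)³ / (P(J)·P(L)³) = (0.145)²·(0.00284)³ / ((0.0162)·(0.0271)³) = 0.00149
Q_p = 0.00149 > K_p = 9.81×10⁻⁵, so the reverse reaction proceeds.

reverse (toward reactants)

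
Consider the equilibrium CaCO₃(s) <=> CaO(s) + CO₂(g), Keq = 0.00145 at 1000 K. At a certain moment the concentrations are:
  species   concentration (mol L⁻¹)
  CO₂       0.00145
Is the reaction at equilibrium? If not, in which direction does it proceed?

no net change (already at equilibrium)

(CaCO₃, CaO are pure solids — omitted from Q.)
Q = [CO₂] = 0.00145
Q = 0.00145 = Keq, so the system is already at equilibrium.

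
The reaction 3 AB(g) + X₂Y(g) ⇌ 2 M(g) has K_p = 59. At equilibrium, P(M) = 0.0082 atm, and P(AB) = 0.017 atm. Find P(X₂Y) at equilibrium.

At equilibrium, K_p = P(M)² / (P(AB)³·P(X₂Y)) = 59.
(0.0082)² / ((0.017)³·(P(X₂Y))) = 59
P(X₂Y) = 0.232 = 0.23 atm

P(X₂Y) = 0.23 atm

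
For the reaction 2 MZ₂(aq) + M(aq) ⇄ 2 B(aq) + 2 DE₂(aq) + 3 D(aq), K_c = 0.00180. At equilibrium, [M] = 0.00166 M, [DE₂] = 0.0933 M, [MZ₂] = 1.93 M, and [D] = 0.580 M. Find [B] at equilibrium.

[B] = 0.0810 M

At equilibrium, K_c = [B]²·[DE₂]²·[D]³ / ([MZ₂]²·[M]) = 0.00180.
([B])²·(0.0933)²·(0.580)³ / ((1.93)²·(0.00166)) = 0.00180
[B]² = 0.00655 ⇒ [B] = 0.0810 M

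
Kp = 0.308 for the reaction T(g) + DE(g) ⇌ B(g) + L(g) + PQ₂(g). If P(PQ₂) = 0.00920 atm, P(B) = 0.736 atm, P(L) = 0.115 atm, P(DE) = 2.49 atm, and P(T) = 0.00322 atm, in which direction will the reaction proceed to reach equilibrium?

Qp = P(B)·P(L)·P(PQ₂) / (P(T)·P(DE)) = (0.736)·(0.115)·(0.00920) / ((0.00322)·(2.49)) = 0.0971
Qp = 0.0971 < Kp = 0.308, so the forward reaction proceeds.

to the right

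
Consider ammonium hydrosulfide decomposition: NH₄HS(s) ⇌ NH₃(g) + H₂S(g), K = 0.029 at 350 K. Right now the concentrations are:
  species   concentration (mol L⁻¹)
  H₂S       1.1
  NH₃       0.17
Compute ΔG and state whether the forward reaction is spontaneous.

ΔG = 5.42 kJ/mol; the forward reaction is non-spontaneous

(NH₄HS is a pure solid — omitted from Q.)
Q = [NH₃]·[H₂S] = (0.17)·(1.1) = 0.187
ΔG = RT ln(Q/K) = (8.314 J mol⁻¹ K⁻¹)(350 K) × ln(0.187/0.029)
   = (2.910 kJ/mol)(1.864) = 5.42 kJ/mol
ΔG > 0, so the forward reaction is non-spontaneous (proceeds in reverse).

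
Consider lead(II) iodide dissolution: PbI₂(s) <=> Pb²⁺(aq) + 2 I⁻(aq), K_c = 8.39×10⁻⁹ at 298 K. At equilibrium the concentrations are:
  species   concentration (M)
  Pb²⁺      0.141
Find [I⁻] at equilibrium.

[I⁻] = 2.44×10⁻⁴ M

(PbI₂ is a pure solid — omitted from K_c.)
At equilibrium, K_c = [Pb²⁺]·[I⁻]² = 8.39×10⁻⁹.
(0.141)·([I⁻])² = 8.39×10⁻⁹
[I⁻]² = 5.95×10⁻⁸ ⇒ [I⁻] = 2.44×10⁻⁴ M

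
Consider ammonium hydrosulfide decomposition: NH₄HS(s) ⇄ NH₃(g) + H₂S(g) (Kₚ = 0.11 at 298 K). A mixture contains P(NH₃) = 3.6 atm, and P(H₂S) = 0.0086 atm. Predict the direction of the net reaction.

(NH₄HS is a pure solid — omitted from Qₚ.)
Qₚ = P(NH₃)·P(H₂S) = (3.6)·(0.0086) = 0.031
Qₚ = 0.031 < Kₚ = 0.11, so the forward reaction proceeds.

in the forward direction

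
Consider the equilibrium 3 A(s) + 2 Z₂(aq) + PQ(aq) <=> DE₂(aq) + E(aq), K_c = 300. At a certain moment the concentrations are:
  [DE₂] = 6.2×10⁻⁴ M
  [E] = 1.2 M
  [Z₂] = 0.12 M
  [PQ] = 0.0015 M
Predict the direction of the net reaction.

(A is a pure solid — omitted from Q_c.)
Q_c = [DE₂]·[E] / ([Z₂]²·[PQ]) = (6.2×10⁻⁴)·(1.2) / ((0.12)²·(0.0015)) = 34
Q_c = 34 < K_c = 300, so the forward reaction proceeds.

toward products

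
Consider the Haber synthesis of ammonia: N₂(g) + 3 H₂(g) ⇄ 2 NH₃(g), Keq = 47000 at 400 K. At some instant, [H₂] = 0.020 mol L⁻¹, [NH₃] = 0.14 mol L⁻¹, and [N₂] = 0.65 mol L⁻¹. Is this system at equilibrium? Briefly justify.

Q = [NH₃]² / ([N₂]·[H₂]³) = (0.14)² / ((0.65)·(0.020)³) = 3800
Q = 3800 < Keq = 47000: net forward reaction.

no; Q < K, reaction proceeds forward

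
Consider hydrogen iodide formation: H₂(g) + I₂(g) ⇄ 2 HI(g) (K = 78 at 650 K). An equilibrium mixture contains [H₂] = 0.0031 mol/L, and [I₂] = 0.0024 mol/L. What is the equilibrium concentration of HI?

At equilibrium, K = [HI]² / ([H₂]·[I₂]) = 78.
([HI])² / ((0.0031)·(0.0024)) = 78
[HI]² = 5.80e-4 ⇒ [HI] = 0.024 mol/L

[HI] = 0.024 mol/L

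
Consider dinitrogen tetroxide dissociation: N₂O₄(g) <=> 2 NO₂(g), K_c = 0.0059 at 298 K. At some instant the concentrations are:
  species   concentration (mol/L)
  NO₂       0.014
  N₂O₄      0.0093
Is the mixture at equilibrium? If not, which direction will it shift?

no; Q > K, reaction proceeds in reverse

Q_c = [NO₂]² / [N₂O₄] = (0.014)² / (0.0093) = 0.021
Q_c = 0.021 > K_c = 0.0059: net reverse reaction.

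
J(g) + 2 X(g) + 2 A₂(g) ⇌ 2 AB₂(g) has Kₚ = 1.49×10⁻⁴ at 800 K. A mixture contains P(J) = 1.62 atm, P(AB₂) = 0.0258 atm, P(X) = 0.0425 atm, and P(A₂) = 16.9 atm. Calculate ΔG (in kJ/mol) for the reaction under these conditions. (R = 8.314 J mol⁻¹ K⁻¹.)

Qₚ = P(AB₂)² / (P(J)·P(X)²·P(A₂)²) = (0.0258)² / ((1.62)·(0.0425)²·(16.9)²) = 7.96×10⁻⁴
ΔG = RT ln(Qₚ/Kₚ) = (8.314 J mol⁻¹ K⁻¹)(800 K) × ln(7.96×10⁻⁴/1.49×10⁻⁴)
   = (6.651 kJ/mol)(1.676) = 11.1 kJ/mol
ΔG > 0, so the forward reaction is non-spontaneous (proceeds in reverse).

ΔG = 11.1 kJ/mol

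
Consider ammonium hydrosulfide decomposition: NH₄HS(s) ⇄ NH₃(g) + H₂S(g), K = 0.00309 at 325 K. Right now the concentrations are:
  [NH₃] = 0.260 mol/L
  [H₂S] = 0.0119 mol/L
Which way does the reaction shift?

(NH₄HS is a pure solid — omitted from Q.)
Q = [NH₃]·[H₂S] = (0.260)·(0.0119) = 0.00309
Q = 0.00309 = K, so the system is already at equilibrium.

neither direction; the system is at equilibrium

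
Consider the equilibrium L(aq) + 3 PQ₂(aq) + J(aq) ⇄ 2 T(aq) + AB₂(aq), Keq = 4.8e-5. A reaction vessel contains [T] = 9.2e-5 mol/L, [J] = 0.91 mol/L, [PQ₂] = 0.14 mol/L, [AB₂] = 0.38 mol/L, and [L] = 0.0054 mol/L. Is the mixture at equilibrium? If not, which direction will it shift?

no; Q > K, reaction proceeds in reverse

Q = [T]²·[AB₂] / ([L]·[PQ₂]³·[J]) = (9.2e-5)²·(0.38) / ((0.0054)·(0.14)³·(0.91)) = 2.4e-4
Q = 2.4e-4 > Keq = 4.8e-5: net reverse reaction.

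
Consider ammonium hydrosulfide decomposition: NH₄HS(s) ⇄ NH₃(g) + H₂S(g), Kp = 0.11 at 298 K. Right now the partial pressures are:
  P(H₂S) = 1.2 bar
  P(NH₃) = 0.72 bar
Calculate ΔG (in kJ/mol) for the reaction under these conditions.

(NH₄HS is a pure solid — omitted from Qp.)
Qp = P(NH₃)·P(H₂S) = (0.72)·(1.2) = 0.864
ΔG = RT ln(Qp/Kp) = (8.314 J mol⁻¹ K⁻¹)(298 K) × ln(0.864/0.11)
   = (2.478 kJ/mol)(2.061) = 5.11 kJ/mol
ΔG > 0, so the forward reaction is non-spontaneous (proceeds in reverse).

ΔG = 5.11 kJ/mol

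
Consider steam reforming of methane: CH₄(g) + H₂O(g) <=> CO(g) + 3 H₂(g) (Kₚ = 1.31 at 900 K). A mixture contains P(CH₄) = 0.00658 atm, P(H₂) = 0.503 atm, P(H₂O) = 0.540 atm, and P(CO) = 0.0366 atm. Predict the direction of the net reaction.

Qₚ = P(CO)·P(H₂)³ / (P(CH₄)·P(H₂O)) = (0.0366)·(0.503)³ / ((0.00658)·(0.540)) = 1.31
Qₚ = 1.31 = Kₚ, so the system is already at equilibrium.

neither direction; the system is at equilibrium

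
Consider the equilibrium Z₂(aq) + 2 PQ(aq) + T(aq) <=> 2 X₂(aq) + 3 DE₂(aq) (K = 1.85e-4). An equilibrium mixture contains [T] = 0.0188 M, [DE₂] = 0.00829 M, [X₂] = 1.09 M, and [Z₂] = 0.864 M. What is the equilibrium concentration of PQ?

At equilibrium, K = [X₂]²·[DE₂]³ / ([Z₂]·[PQ]²·[T]) = 1.85e-4.
(1.09)²·(0.00829)³ / ((0.864)·([PQ])²·(0.0188)) = 1.85e-4
[PQ]² = 0.225 ⇒ [PQ] = 0.475 M

[PQ] = 0.475 M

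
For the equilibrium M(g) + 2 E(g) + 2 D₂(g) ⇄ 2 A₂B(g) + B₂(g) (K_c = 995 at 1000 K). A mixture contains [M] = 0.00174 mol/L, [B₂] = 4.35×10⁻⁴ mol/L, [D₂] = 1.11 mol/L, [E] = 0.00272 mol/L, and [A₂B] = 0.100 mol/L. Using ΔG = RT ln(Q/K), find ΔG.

Q_c = [A₂B]²·[B₂] / ([M]·[E]²·[D₂]²) = (0.100)²·(4.35×10⁻⁴) / ((0.00174)·(0.00272)²·(1.11)²) = 274
ΔG = RT ln(Q_c/K_c) = (8.314 J mol⁻¹ K⁻¹)(1000 K) × ln(274/995)
   = (8.314 kJ/mol)(-1.290) = -10.7 kJ/mol
ΔG < 0, so the forward reaction is spontaneous (proceeds forward).

ΔG = -10.7 kJ/mol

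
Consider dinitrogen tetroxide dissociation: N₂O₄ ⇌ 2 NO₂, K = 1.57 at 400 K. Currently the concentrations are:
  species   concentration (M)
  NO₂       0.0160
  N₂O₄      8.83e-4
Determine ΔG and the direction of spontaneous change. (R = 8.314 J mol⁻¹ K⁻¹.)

Q = [NO₂]² / [N₂O₄] = (0.0160)² / (8.83e-4) = 0.290
ΔG = RT ln(Q/K) = (8.314 J mol⁻¹ K⁻¹)(400 K) × ln(0.290/1.57)
   = (3.326 kJ/mol)(-1.689) = -5.62 kJ/mol
ΔG < 0, so the forward reaction is spontaneous (proceeds forward).

ΔG = -5.62 kJ/mol; the forward reaction is spontaneous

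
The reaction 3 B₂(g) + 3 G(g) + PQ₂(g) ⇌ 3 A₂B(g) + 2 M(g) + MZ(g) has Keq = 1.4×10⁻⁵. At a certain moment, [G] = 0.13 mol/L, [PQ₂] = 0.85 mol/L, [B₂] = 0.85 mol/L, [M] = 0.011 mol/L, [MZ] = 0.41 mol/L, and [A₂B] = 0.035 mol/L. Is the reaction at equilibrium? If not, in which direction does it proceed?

forward (toward products)

Q = [A₂B]³·[M]²·[MZ] / ([B₂]³·[G]³·[PQ₂]) = (0.035)³·(0.011)²·(0.41) / ((0.85)³·(0.13)³·(0.85)) = 1.9×10⁻⁶
Q = 1.9×10⁻⁶ < Keq = 1.4×10⁻⁵, so the forward reaction proceeds.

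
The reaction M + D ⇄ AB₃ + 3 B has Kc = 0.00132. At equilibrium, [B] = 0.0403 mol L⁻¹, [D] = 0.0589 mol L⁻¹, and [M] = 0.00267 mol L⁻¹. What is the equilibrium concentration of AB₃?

[AB₃] = 0.00317 mol L⁻¹

At equilibrium, Kc = [AB₃]·[B]³ / ([M]·[D]) = 0.00132.
([AB₃])·(0.0403)³ / ((0.00267)·(0.0589)) = 0.00132
[AB₃] = 0.00317 mol L⁻¹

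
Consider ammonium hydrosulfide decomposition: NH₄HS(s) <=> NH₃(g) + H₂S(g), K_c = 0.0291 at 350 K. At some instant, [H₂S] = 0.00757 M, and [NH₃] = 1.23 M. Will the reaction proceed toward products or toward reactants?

(NH₄HS is a pure solid — omitted from Q_c.)
Q_c = [NH₃]·[H₂S] = (1.23)·(0.00757) = 0.00931
Q_c = 0.00931 < K_c = 0.0291, so the forward reaction proceeds.

in the forward direction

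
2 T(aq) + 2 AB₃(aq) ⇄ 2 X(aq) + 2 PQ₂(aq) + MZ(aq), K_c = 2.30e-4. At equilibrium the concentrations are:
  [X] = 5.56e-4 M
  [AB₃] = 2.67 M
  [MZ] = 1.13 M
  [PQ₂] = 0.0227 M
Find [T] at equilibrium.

At equilibrium, K_c = [X]²·[PQ₂]²·[MZ] / ([T]²·[AB₃]²) = 2.30e-4.
(5.56e-4)²·(0.0227)²·(1.13) / (([T])²·(2.67)²) = 2.30e-4
[T]² = 1.10e-7 ⇒ [T] = 3.31e-4 M

[T] = 3.31e-4 M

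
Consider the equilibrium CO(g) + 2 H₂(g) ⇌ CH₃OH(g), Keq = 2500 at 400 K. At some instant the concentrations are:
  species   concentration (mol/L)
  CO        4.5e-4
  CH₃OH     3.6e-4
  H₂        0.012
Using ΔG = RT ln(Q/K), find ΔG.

ΔG = 2.66 kJ/mol

Q = [CH₃OH] / ([CO]·[H₂]²) = (3.6e-4) / ((4.5e-4)·(0.012)²) = 5560
ΔG = RT ln(Q/Keq) = (8.314 J mol⁻¹ K⁻¹)(400 K) × ln(5560/2500)
   = (3.326 kJ/mol)(0.7993) = 2.66 kJ/mol
ΔG > 0, so the forward reaction is non-spontaneous (proceeds in reverse).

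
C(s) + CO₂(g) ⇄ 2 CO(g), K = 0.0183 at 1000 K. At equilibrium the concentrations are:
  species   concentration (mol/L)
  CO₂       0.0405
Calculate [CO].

(C is a pure solid — omitted from K.)
At equilibrium, K = [CO]² / [CO₂] = 0.0183.
([CO])² / (0.0405) = 0.0183
[CO]² = 7.41e-4 ⇒ [CO] = 0.0272 mol/L

[CO] = 0.0272 mol/L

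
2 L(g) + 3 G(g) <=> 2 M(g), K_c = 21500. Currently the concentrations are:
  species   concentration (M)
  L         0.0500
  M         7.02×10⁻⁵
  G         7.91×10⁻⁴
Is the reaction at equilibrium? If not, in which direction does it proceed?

toward products

Q_c = [M]² / ([L]²·[G]³) = (7.02×10⁻⁵)² / ((0.0500)²·(7.91×10⁻⁴)³) = 3980
Q_c = 3980 < K_c = 21500, so the forward reaction proceeds.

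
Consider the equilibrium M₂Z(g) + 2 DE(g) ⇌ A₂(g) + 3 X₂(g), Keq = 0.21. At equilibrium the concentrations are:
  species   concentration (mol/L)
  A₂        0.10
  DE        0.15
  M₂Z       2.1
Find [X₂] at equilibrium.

At equilibrium, Keq = [A₂]·[X₂]³ / ([M₂Z]·[DE]²) = 0.21.
(0.10)·([X₂])³ / ((2.1)·(0.15)²) = 0.21
[X₂]³ = 0.0992 ⇒ [X₂] = 0.46 mol/L

[X₂] = 0.46 mol/L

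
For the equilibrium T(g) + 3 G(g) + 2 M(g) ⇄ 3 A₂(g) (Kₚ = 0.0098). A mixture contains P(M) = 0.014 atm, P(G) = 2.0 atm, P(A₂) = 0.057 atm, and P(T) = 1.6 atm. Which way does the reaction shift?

reverse (toward reactants)

Qₚ = P(A₂)³ / (P(T)·P(G)³·P(M)²) = (0.057)³ / ((1.6)·(2.0)³·(0.014)²) = 0.074
Qₚ = 0.074 > Kₚ = 0.0098, so the reverse reaction proceeds.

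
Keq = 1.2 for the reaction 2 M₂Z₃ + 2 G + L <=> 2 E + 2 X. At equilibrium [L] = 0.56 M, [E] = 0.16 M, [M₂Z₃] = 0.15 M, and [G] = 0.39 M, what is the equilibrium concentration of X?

At equilibrium, Keq = [E]²·[X]² / ([M₂Z₃]²·[G]²·[L]) = 1.2.
(0.16)²·([X])² / ((0.15)²·(0.39)²·(0.56)) = 1.2
[X]² = 0.0898 ⇒ [X] = 0.30 M

[X] = 0.30 M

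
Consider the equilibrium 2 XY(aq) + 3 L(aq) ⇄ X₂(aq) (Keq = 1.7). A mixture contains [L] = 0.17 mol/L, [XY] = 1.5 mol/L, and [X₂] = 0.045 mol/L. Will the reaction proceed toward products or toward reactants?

to the left

Q = [X₂] / ([XY]²·[L]³) = (0.045) / ((1.5)²·(0.17)³) = 4.1
Q = 4.1 > Keq = 1.7, so the reverse reaction proceeds.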